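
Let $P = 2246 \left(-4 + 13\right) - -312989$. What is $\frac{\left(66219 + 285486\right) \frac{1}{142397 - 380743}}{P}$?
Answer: $- \frac{351705}{79417602238} \approx -4.4286 \cdot 10^{-6}$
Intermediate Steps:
$P = 333203$ ($P = 2246 \cdot 9 + 312989 = 20214 + 312989 = 333203$)
$\frac{\left(66219 + 285486\right) \frac{1}{142397 - 380743}}{P} = \frac{\left(66219 + 285486\right) \frac{1}{142397 - 380743}}{333203} = \frac{351705}{-238346} \cdot \frac{1}{333203} = 351705 \left(- \frac{1}{238346}\right) \frac{1}{333203} = \left(- \frac{351705}{238346}\right) \frac{1}{333203} = - \frac{351705}{79417602238}$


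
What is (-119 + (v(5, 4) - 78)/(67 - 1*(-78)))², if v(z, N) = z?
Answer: 300259584/21025 ≈ 14281.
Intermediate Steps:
(-119 + (v(5, 4) - 78)/(67 - 1*(-78)))² = (-119 + (5 - 78)/(67 - 1*(-78)))² = (-119 - 73/(67 + 78))² = (-119 - 73/145)² = (-17328/145)² = 300259584/21025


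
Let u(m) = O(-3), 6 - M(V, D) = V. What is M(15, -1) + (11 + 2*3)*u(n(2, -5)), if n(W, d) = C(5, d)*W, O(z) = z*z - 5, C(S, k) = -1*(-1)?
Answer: 59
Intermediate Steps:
C(S, k) = 1
M(V, D) = 6 - V
O(z) = -5 + z² (O(z) = z² - 5 = -5 + z²)
n(W, d) = W (n(W, d) = 1*W = W)
u(m) = 4 (u(m) = -5 + (-3)² = -5 + 9 = 4)
M(15, -1) + (11 + 2*3)*u(n(2, -5)) = (6 - 1*15) + (11 + 2*3)*4 = (6 - 15) + (11 + 6)*4 = -9 + 17*4 = -9 + 68 = 59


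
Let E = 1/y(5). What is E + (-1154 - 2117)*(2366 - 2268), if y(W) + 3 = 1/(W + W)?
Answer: -9296192/29 ≈ -3.2056e+5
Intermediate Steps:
y(W) = -3 + 1/(2*W) (y(W) = -3 + 1/(W + W) = -3 + 1/(2*W))
E = -10/29 (E = 1/(-3 + (1/2)/5) = 1/(-3 + (1/2)*(1/5)) = 1/(-3 + 1/10) = 1/(-29/10) = -10/29 ≈ -0.34483)
E + (-1154 - 2117)*(2366 - 2268) = -10/29 + (-1154 - 2117)*(2366 - 2268) = -10/29 - 3271*98 = -10/29 - 320558 = -9296192/29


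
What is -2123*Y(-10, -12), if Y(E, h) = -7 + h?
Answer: 40337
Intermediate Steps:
-2123*Y(-10, -12) = -2123*(-7 - 12) = -2123*(-19) = 40337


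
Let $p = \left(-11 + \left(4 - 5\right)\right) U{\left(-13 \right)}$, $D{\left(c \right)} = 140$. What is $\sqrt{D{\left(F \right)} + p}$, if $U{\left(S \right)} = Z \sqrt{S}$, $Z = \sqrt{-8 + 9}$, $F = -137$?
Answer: $2 \sqrt{35 - 3 i \sqrt{13}} \approx 11.969 - 1.8074 i$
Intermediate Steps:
$Z = 1$ ($Z = \sqrt{1} = 1$)
$U{\left(S \right)} = \sqrt{S}$ ($U{\left(S \right)} = 1 \sqrt{S} = \sqrt{S}$)
$p = - 12 i \sqrt{13}$ ($p = \left(-11 + \left(4 - 5\right)\right) \sqrt{-13} = \left(-11 - 1\right) i \sqrt{13} = - 12 i \sqrt{13} \approx - 43.267 i$)
$\sqrt{D{\left(F \right)} + p} = \sqrt{140 - 12 i \sqrt{13}}$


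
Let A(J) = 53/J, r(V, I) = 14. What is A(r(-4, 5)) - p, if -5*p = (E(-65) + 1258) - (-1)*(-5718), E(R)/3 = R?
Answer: -12981/14 ≈ -927.21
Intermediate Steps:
E(R) = 3*R
p = 931 (p = -((3*(-65) + 1258) - (-1)*(-5718))/5 = -((-195 + 1258) - 1*5718)/5 = -(1063 - 5718)/5 = -1/5*(-4655) = 931)
A(r(-4, 5)) - p = 53/14 - 1*931 = 53*(1/14) - 931 = 53/14 - 931 = -12981/14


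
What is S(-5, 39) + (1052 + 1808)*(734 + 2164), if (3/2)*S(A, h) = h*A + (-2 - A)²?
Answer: 8288156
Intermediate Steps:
S(A, h) = 2*(-2 - A)²/3 + 2*A*h/3 (S(A, h) = 2*(h*A + (-2 - A)²)/3 = 2*(A*h + (-2 - A)²)/3 = 2*((-2 - A)² + A*h)/3 = 2*(-2 - A)²/3 + 2*A*h/3)
S(-5, 39) + (1052 + 1808)*(734 + 2164) = (2*(2 - 5)²/3 + (⅔)*(-5)*39) + (1052 + 1808)*(734 + 2164) = ((⅔)*(-3)² - 130) + 2860*2898 = ((⅔)*9 - 130) + 8288280 = (6 - 130) + 8288280 = -124 + 8288280 = 8288156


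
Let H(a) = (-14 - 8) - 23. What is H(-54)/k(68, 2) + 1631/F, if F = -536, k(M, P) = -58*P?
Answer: -41269/15544 ≈ -2.6550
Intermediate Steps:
H(a) = -45 (H(a) = -22 - 23 = -45)
H(-54)/k(68, 2) + 1631/F = -45/((-58*2)) + 1631/(-536) = -45/(-116) + 1631*(-1/536) = -45*(-1/116) - 1631/536 = 45/116 - 1631/536 = -41269/15544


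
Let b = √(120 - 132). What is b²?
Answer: -12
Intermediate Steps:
b = 2*I*√3 (b = √(-12) = 2*I*√3 ≈ 3.4641*I)
b² = (2*I*√3)² = -12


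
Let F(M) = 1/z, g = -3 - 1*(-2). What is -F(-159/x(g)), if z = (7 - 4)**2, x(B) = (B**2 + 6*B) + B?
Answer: -1/9 ≈ -0.11111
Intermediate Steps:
g = -1 (g = -3 + 2 = -1)
x(B) = B**2 + 7*B
z = 9 (z = 3**2 = 9)
F(M) = 1/9
-F(-159/x(g)) = -1*1/9 = -1/9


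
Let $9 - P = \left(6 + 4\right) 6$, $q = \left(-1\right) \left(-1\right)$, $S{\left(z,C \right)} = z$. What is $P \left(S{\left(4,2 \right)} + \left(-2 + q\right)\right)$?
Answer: $-153$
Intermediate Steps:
$q = 1$
$P = -51$ ($P = 9 - \left(6 + 4\right) 6 = 9 - 10 \cdot 6 = 9 - 60 = -51$)
$P \left(S{\left(4,2 \right)} + \left(-2 + q\right)\right) = - 51 \left(4 + \left(-2 + 1\right)\right) = - 51 \left(4 - 1\right) = \left(-51\right) 3 = -153$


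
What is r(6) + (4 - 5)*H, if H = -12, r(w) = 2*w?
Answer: 24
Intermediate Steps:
r(6) + (4 - 5)*H = 2*6 + (4 - 5)*(-12) = 12 - 1*(-12) = 12 + 12 = 24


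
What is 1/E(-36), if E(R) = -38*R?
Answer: 1/1368 ≈ 0.00073099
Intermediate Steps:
1/E(-36) = 1/(-38*(-36)) = 1/1368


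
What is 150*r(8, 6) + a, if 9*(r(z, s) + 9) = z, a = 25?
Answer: -3575/3 ≈ -1191.7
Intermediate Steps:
r(z, s) = -9 + z/9
150*r(8, 6) + a = 150*(-9 + (⅑)*8) + 25 = 150*(-9 + 8/9) + 25 = 150*(-73/9) + 25 = -3650/3 + 25 = -3575/3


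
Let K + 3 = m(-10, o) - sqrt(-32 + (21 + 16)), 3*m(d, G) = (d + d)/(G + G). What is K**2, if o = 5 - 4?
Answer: 406/9 + 38*sqrt(5)/3 ≈ 73.435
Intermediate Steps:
o = 1
m(d, G) = d/(3*G) (m(d, G) = ((d + d)/(G + G))/3 = ((2*d)/((2*G)))/3 = ((2*d)*(1/(2*G)))/3 = (d/G)/3 = d/(3*G))
K = -19/3 - sqrt(5) (K = -3 + ((1/3)*(-10)/1 - sqrt(-32 + (21 + 16))) = -3 + ((1/3)*(-10)*1 - sqrt(-32 + 37)) = -3 + (-10/3 - sqrt(5)) = -19/3 - sqrt(5) ≈ -8.5694)
K**2 = (-19/3 - sqrt(5))**2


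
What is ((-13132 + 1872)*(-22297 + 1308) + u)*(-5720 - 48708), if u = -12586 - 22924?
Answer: -12861370689640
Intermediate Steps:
u = -35510
((-13132 + 1872)*(-22297 + 1308) + u)*(-5720 - 48708) = ((-13132 + 1872)*(-22297 + 1308) - 35510)*(-5720 - 48708) = (-11260*(-20989) - 35510)*(-54428) = (236336140 - 35510)*(-54428) = 236300630*(-54428) = -12861370689640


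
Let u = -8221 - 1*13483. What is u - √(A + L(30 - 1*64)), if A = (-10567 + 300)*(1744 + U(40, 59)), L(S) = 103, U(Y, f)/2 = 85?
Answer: -21704 - I*√19650935 ≈ -21704.0 - 4432.9*I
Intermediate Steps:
U(Y, f) = 170 (U(Y, f) = 2*85 = 170)
u = -21704 (u = -8221 - 13483 = -21704)
A = -19651038 (A = (-10567 + 300)*(1744 + 170) = -10267*1914 = -19651038)
u - √(A + L(30 - 1*64)) = -21704 - √(-19651038 + 103) = -21704 - √(-19650935) = -21704 - I*√19650935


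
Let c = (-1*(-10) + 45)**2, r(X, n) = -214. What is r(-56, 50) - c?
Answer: -3239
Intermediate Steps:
c = 3025 (c = (10 + 45)**2 = 55**2 = 3025)
r(-56, 50) - c = -214 - 1*3025 = -214 - 3025 = -3239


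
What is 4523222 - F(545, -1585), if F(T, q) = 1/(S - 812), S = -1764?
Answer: 11651819873/2576 ≈ 4.5232e+6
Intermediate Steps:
F(T, q) = -1/2576 (F(T, q) = 1/(-1764 - 812) = 1/(-2576) = -1/2576)
4523222 - F(545, -1585) = 4523222 - 1*(-1/2576) = 4523222 + 1/2576 = 11651819873/2576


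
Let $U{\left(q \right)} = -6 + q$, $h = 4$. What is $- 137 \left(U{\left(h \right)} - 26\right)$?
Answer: $3836$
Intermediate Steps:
$- 137 \left(U{\left(h \right)} - 26\right) = - 137 \left(\left(-6 + 4\right) - 26\right) = - 137 \left(-2 - 26\right) = \left(-137\right) \left(-28\right) = 3836$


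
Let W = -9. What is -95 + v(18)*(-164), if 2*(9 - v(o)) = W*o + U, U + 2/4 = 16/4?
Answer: -14568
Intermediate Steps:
U = 7/2 (U = -½ + 16/4 = -½ + 16*(¼) = -½ + 4 = 7/2 ≈ 3.5000)
v(o) = 29/4 + 9*o/2 (v(o) = 9 - (-9*o + 7/2)/2 = 9 - (7/2 - 9*o)/2 = 9 + (-7/4 + 9*o/2) = 29/4 + 9*o/2)
-95 + v(18)*(-164) = -95 + (29/4 + (9/2)*18)*(-164) = -95 + (29/4 + 81)*(-164) = -95 + (353/4)*(-164) = -95 - 14473 = -14568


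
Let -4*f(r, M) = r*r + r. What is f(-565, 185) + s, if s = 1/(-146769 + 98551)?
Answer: -3841286971/48218 ≈ -79665.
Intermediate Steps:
s = -1/48218 (s = 1/(-48218) = -1/48218 ≈ -2.0739e-5)
f(r, M) = -r/4 - r²/4 (f(r, M) = -(r*r + r)/4 = -(r² + r)/4 = -(r + r²)/4 = -r/4 - r²/4)
f(-565, 185) + s = -¼*(-565)*(1 - 565) - 1/48218 = -¼*(-565)*(-564) - 1/48218 = -79665 - 1/48218 = -3841286971/48218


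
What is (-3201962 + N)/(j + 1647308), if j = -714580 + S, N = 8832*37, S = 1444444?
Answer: -19693/16282 ≈ -1.2095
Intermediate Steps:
N = 326784
j = 729864 (j = -714580 + 1444444 = 729864)
(-3201962 + N)/(j + 1647308) = (-3201962 + 326784)/(729864 + 1647308) = -2875178/2377172 = -2875178*1/2377172 = -19693/16282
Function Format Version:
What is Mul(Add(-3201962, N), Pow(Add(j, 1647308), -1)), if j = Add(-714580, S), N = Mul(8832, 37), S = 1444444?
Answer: Rational(-19693, 16282) ≈ -1.2095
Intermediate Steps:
N = 326784
j = 729864 (j = Add(-714580, 1444444) = 729864)
Mul(Add(-3201962, N), Pow(Add(j, 1647308), -1)) = Mul(Add(-3201962, 326784), Pow(Add(729864, 1647308), -1)) = Mul(-2875178, Pow(2377172, -1)) = Mul(-2875178, Rational(1, 2377172)) = Rational(-19693, 16282)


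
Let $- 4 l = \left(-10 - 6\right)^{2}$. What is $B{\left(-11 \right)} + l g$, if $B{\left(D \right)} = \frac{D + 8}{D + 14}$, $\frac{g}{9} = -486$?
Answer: $279935$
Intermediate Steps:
$g = -4374$ ($g = 9 \left(-486\right) = -4374$)
$B{\left(D \right)} = \frac{8 + D}{14 + D}$
$l = -64$ ($l = - \frac{\left(-10 - 6\right)^{2}}{4} = - \frac{\left(-16\right)^{2}}{4} = \left(- \frac{1}{4}\right) 256 = -64$)
$B{\left(-11 \right)} + l g = \frac{8 - 11}{14 - 11} - -279936 = \frac{1}{3} \left(-3\right) + 279936 = -1 + 279936 = 279935$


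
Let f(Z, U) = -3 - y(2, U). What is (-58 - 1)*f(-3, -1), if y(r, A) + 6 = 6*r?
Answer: 531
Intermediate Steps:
y(r, A) = -6 + 6*r
f(Z, U) = -9 (f(Z, U) = -3 - (-6 + 6*2) = -3 - (-6 + 12) = -3 - 1*6 = -3 - 6 = -9)
(-58 - 1)*f(-3, -1) = (-58 - 1)*(-9) = -59*(-9) = 531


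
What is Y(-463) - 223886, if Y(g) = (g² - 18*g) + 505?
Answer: -678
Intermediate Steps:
Y(g) = 505 + g² - 18*g
Y(-463) - 223886 = (505 + (-463)² - 18*(-463)) - 223886 = (505 + 214369 + 8334) - 223886 = 223208 - 223886 = -678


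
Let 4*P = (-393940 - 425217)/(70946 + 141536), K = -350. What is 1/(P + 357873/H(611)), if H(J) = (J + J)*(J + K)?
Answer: 45179622696/7150451875 ≈ 6.3184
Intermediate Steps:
H(J) = 2*J*(-350 + J) (H(J) = (J + J)*(J - 350) = (2*J)*(-350 + J) = 2*J*(-350 + J))
P = -819157/849928 (P = ((-393940 - 425217)/(70946 + 141536))/4 = (-819157/212482)/4 = (-819157*1/212482)/4 = (1/4)*(-819157/212482) = -819157/849928 ≈ -0.96380)
1/(P + 357873/H(611)) = 1/(-819157/849928 + 357873/((2*611*(-350 + 611)))) = 1/(-819157/849928 + 357873/((2*611*261))) = 1/(-819157/849928 + 357873/318942) = 1/(-819157/849928 + 357873*(1/318942)) = 1/(-819157/849928 + 119291/106314) = 1/(7150451875/45179622696) = 45179622696/7150451875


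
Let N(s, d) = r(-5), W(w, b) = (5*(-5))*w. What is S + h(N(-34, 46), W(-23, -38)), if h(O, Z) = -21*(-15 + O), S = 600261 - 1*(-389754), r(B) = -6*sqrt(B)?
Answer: 990330 + 126*I*sqrt(5) ≈ 9.9033e+5 + 281.74*I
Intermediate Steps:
W(w, b) = -25*w
N(s, d) = -6*I*sqrt(5)
S = 990015 (S = 600261 + 389754 = 990015)
h(O, Z) = 315 - 21*O
S + h(N(-34, 46), W(-23, -38)) = 990015 + (315 - (-126)*I*sqrt(5)) = 990015 + (315 + 126*I*sqrt(5)) = 990330 + 126*I*sqrt(5)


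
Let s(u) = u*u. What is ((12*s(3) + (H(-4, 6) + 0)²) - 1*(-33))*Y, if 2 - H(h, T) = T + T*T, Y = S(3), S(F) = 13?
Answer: 22633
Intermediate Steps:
Y = 13
H(h, T) = 2 - T - T² (H(h, T) = 2 - (T + T*T) = 2 - (T + T²) = 2 + (-T - T²) = 2 - T - T²)
s(u) = u²
((12*s(3) + (H(-4, 6) + 0)²) - 1*(-33))*Y = ((12*3² + ((2 - 1*6 - 1*6²) + 0)²) - 1*(-33))*13 = ((12*9 + ((2 - 6 - 1*36) + 0)²) + 33)*13 = ((108 + ((2 - 6 - 36) + 0)²) + 33)*13 = ((108 + (-40 + 0)²) + 33)*13 = ((108 + (-40)²) + 33)*13 = ((108 + 1600) + 33)*13 = (1708 + 33)*13 = 1741*13 = 22633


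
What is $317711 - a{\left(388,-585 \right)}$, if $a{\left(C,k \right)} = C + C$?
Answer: $316935$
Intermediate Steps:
$a{\left(C,k \right)} = 2 C$
$317711 - a{\left(388,-585 \right)} = 317711 - 2 \cdot 388 = 317711 - 776 = 316935$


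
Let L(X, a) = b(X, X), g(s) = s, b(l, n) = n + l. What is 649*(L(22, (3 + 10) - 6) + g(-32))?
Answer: 7788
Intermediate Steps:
b(l, n) = l + n
L(X, a) = 2*X (L(X, a) = X + X = 2*X)
649*(L(22, (3 + 10) - 6) + g(-32)) = 649*(2*22 - 32) = 649*(44 - 32) = 649*12 = 7788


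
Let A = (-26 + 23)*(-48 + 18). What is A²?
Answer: 8100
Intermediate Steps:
A = 90 (A = -3*(-30) = 90)
A² = 90² = 8100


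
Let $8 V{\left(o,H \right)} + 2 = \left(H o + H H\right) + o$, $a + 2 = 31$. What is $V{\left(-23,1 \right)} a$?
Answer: $- \frac{1363}{8} \approx -170.38$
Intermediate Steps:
$a = 29$ ($a = -2 + 31 = 29$)
$V{\left(o,H \right)} = - \frac{1}{4} + \frac{o}{8} + \frac{H^{2}}{8} + \frac{H o}{8}$ ($V{\left(o,H \right)} = - \frac{1}{4} + \frac{\left(H o + H H\right) + o}{8} = - \frac{1}{4} + \frac{\left(H o + H^{2}\right) + o}{8} = - \frac{1}{4} + \frac{\left(H^{2} + H o\right) + o}{8} = - \frac{1}{4} + \frac{o + H^{2} + H o}{8} = - \frac{1}{4} + \left(\frac{o}{8} + \frac{H^{2}}{8} + \frac{H o}{8}\right) = - \frac{1}{4} + \frac{o}{8} + \frac{H^{2}}{8} + \frac{H o}{8}$)
$V{\left(-23,1 \right)} a = \left(- \frac{1}{4} + \frac{1}{8} \left(-23\right) + \frac{1^{2}}{8} + \frac{1}{8} \cdot 1 \left(-23\right)\right) 29 = \left(- \frac{1}{4} - \frac{23}{8} + \frac{1}{8} \cdot 1 - \frac{23}{8}\right) 29 = \left(- \frac{1}{4} - \frac{23}{8} + \frac{1}{8} - \frac{23}{8}\right) 29 = \left(- \frac{47}{8}\right) 29 = - \frac{1363}{8}$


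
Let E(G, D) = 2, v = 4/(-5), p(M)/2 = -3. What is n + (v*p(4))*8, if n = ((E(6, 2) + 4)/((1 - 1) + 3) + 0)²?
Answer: 212/5 ≈ 42.400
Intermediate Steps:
p(M) = -6 (p(M) = 2*(-3) = -6)
v = -⅘ (v = 4*(-⅕) = -⅘ ≈ -0.80000)
n = 4 (n = ((2 + 4)/((1 - 1) + 3) + 0)² = (6/(0 + 3) + 0)² = (6/3 + 0)² = (6*(⅓) + 0)² = (2 + 0)² = 2² = 4)
n + (v*p(4))*8 = 4 - ⅘*(-6)*8 = 4 + (24/5)*8 = 4 + 192/5 = 212/5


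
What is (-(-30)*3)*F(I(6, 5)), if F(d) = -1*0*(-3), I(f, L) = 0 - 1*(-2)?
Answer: 0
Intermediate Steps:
I(f, L) = 2 (I(f, L) = 0 + 2 = 2)
F(d) = 0 (F(d) = 0*(-3) = 0)
(-(-30)*3)*F(I(6, 5)) = -(-30)*3*0 = -15*(-6)*0 = 90*0 = 0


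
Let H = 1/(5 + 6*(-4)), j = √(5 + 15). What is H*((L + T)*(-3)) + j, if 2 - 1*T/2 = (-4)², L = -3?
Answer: -93/19 + 2*√5 ≈ -0.42260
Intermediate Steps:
T = -28 (T = 4 - 2*(-4)² = 4 - 2*16 = 4 - 32 = -28)
j = 2*√5 (j = √20 = 2*√5 ≈ 4.4721)
H = -1/19 (H = 1/(5 - 24) = 1/(-19) = -1/19 ≈ -0.052632)
H*((L + T)*(-3)) + j = -(-3 - 28)*(-3)/19 + 2*√5 = -(-31)*(-3)/19 + 2*√5 = -1/19*93 + 2*√5 = -93/19 + 2*√5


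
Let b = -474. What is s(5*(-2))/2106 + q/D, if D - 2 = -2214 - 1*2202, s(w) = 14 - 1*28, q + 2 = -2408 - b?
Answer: 1003855/2323971 ≈ 0.43196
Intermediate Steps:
q = -1936 (q = -2 + (-2408 - 1*(-474)) = -2 + (-2408 + 474) = -2 - 1934 = -1936)
s(w) = -14 (s(w) = 14 - 28 = -14)
D = -4414 (D = 2 + (-2214 - 1*2202) = 2 + (-2214 - 2202) = 2 - 4416 = -4414)
s(5*(-2))/2106 + q/D = -14/2106 - 1936/(-4414) = -14*1/2106 - 1936*(-1/4414) = -7/1053 + 968/2207 = 1003855/2323971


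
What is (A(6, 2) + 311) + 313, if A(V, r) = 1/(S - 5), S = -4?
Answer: 5615/9 ≈ 623.89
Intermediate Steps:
A(V, r) = -⅑ (A(V, r) = 1/(-4 - 5) = 1/(-9) = -⅑)
(A(6, 2) + 311) + 313 = (-⅑ + 311) + 313 = 2798/9 + 313 = 5615/9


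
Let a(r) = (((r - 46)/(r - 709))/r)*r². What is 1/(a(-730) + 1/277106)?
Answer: -398755534/156975005441 ≈ -0.0025402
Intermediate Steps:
a(r) = r*(-46 + r)/(-709 + r) (a(r) = (((-46 + r)/(-709 + r))/r)*r² = ((-46 + r)/(r*(-709 + r)))*r² = r*(-46 + r)/(-709 + r))
1/(a(-730) + 1/277106) = 1/(-730*(-46 - 730)/(-709 - 730) + 1/277106) = 1/(-730*(-776)/(-1439) + 1/277106) = 1/(-730*(-1/1439)*(-776) + 1/277106) = 1/(-566480/1439 + 1/277106) = 1/(-156975005441/398755534) = -398755534/156975005441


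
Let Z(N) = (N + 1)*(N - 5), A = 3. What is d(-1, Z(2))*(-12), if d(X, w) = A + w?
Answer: 72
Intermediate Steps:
Z(N) = (1 + N)*(-5 + N)
d(X, w) = 3 + w
d(-1, Z(2))*(-12) = (3 + (-5 + 2² - 4*2))*(-12) = (3 + (-5 + 4 - 8))*(-12) = (3 - 9)*(-12) = -6*(-12) = 72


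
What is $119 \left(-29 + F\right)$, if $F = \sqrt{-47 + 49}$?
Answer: $-3451 + 119 \sqrt{2} \approx -3282.7$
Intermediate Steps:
$F = \sqrt{2} \approx 1.4142$
$119 \left(-29 + F\right) = 119 \left(-29 + \sqrt{2}\right) = -3451 + 119 \sqrt{2}$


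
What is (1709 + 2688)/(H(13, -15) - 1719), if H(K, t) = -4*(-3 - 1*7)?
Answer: -4397/1679 ≈ -2.6188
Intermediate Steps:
H(K, t) = 40 (H(K, t) = -4*(-3 - 7) = -4*(-10) = 40)
(1709 + 2688)/(H(13, -15) - 1719) = (1709 + 2688)/(40 - 1719) = 4397/(-1679) = 4397*(-1/1679) = -4397/1679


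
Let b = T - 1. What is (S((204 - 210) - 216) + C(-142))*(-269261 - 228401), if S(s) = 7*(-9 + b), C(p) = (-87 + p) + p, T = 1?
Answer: 215985308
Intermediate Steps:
C(p) = -87 + 2*p
b = 0 (b = 1 - 1 = 0)
S(s) = -63 (S(s) = 7*(-9 + 0) = 7*(-9) = -63)
(S((204 - 210) - 216) + C(-142))*(-269261 - 228401) = (-63 + (-87 + 2*(-142)))*(-269261 - 228401) = (-63 + (-87 - 284))*(-497662) = (-63 - 371)*(-497662) = -434*(-497662) = 215985308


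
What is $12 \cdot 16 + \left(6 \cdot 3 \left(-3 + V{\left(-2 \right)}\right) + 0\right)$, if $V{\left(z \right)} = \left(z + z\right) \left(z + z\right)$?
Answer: $426$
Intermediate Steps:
$V{\left(z \right)} = 4 z^{2}$ ($V{\left(z \right)} = 2 z 2 z = 4 z^{2}$)
$12 \cdot 16 + \left(6 \cdot 3 \left(-3 + V{\left(-2 \right)}\right) + 0\right) = 12 \cdot 16 + \left(6 \cdot 3 \left(-3 + 4 \left(-2\right)^{2}\right) + 0\right) = 192 + \left(6 \cdot 3 \left(-3 + 4 \cdot 4\right) + 0\right) = 192 + \left(6 \cdot 3 \left(-3 + 16\right) + 0\right) = 192 + \left(6 \cdot 3 \cdot 13 + 0\right) = 192 + \left(6 \cdot 39 + 0\right) = 192 + \left(234 + 0\right) = 192 + 234 = 426$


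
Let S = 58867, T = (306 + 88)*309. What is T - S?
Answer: 62879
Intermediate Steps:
T = 121746 (T = 394*309 = 121746)
T - S = 121746 - 1*58867 = 121746 - 58867 = 62879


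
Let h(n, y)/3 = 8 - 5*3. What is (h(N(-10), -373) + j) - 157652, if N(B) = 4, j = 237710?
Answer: 80037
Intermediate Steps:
h(n, y) = -21 (h(n, y) = 3*(8 - 5*3) = 3*(8 - 15) = 3*(-7) = -21)
(h(N(-10), -373) + j) - 157652 = (-21 + 237710) - 157652 = 237689 - 157652 = 80037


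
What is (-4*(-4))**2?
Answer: 256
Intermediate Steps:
(-4*(-4))**2 = 16**2 = 256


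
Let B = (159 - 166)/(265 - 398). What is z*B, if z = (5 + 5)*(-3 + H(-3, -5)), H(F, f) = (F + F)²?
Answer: 330/19 ≈ 17.368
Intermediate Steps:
H(F, f) = 4*F² (H(F, f) = (2*F)² = 4*F²)
z = 330 (z = (5 + 5)*(-3 + 4*(-3)²) = 10*(-3 + 4*9) = 10*(-3 + 36) = 10*33 = 330)
B = 1/19 (B = -7/(-133) = -7*(-1/133) = 1/19 ≈ 0.052632)
z*B = 330*(1/19) = 330/19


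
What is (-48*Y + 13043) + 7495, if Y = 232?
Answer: 9402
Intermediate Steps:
(-48*Y + 13043) + 7495 = (-48*232 + 13043) + 7495 = (-11136 + 13043) + 7495 = 1907 + 7495 = 9402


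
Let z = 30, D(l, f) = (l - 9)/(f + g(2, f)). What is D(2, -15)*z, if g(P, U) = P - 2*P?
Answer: 210/17 ≈ 12.353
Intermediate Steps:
g(P, U) = -P
D(l, f) = (-9 + l)/(-2 + f) (D(l, f) = (l - 9)/(f - 1*2) = (-9 + l)/(f - 2) = (-9 + l)/(-2 + f))
D(2, -15)*z = ((-9 + 2)/(-2 - 15))*30 = (-7/(-17))*30 = -1/17*(-7)*30 = (7/17)*30 = 210/17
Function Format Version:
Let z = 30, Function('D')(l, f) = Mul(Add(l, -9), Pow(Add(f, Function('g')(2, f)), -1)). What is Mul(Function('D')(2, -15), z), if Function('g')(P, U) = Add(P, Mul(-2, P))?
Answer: Rational(210, 17) ≈ 12.353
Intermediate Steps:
Function('g')(P, U) = Mul(-1, P)
Function('D')(l, f) = Mul(Pow(Add(-2, f), -1), Add(-9, l)) (Function('D')(l, f) = Mul(Add(l, -9), Pow(Add(f, Mul(-1, 2)), -1)) = Mul(Add(-9, l), Pow(Add(f, -2), -1)) = Mul(Add(-9, l), Pow(Add(-2, f), -1)) = Mul(Pow(Add(-2, f), -1), Add(-9, l)))
Mul(Function('D')(2, -15), z) = Mul(Mul(Pow(Add(-2, -15), -1), Add(-9, 2)), 30) = Mul(Mul(Pow(-17, -1), -7), 30) = Mul(Mul(Rational(-1, 17), -7), 30) = Mul(Rational(7, 17), 30) = Rational(210, 17)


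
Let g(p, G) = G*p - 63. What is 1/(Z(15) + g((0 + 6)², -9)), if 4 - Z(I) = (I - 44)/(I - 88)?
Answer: -73/27988 ≈ -0.0026083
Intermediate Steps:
g(p, G) = -63 + G*p
Z(I) = 4 - (-44 + I)/(-88 + I) (Z(I) = 4 - (I - 44)/(I - 88) = 4 - (-44 + I)/(-88 + I))
1/(Z(15) + g((0 + 6)², -9)) = 1/((-308 + 3*15)/(-88 + 15) + (-63 - 9*(0 + 6)²)) = 1/((-308 + 45)/(-73) + (-63 - 9*6²)) = 1/(-1/73*(-263) + (-63 - 9*36)) = 1/(263/73 + (-63 - 324)) = 1/(263/73 - 387) = 1/(-27988/73) = -73/27988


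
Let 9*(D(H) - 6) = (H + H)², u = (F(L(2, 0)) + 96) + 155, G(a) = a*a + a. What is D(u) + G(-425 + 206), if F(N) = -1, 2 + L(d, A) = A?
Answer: 679732/9 ≈ 75526.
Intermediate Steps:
L(d, A) = -2 + A
G(a) = a + a² (G(a) = a² + a = a + a²)
u = 250 (u = (-1 + 96) + 155 = 95 + 155 = 250)
D(H) = 6 + 4*H²/9 (D(H) = 6 + (H + H)²/9 = 6 + (2*H)²/9 = 6 + (4*H²)/9 = 6 + 4*H²/9)
D(u) + G(-425 + 206) = (6 + (4/9)*250²) + (-425 + 206)*(1 + (-425 + 206)) = (6 + (4/9)*62500) - 219*(1 - 219) = (6 + 250000/9) - 219*(-218) = 250054/9 + 47742 = 679732/9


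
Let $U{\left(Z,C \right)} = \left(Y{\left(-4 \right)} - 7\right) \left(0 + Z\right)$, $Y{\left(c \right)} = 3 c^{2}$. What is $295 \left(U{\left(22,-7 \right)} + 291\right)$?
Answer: $351935$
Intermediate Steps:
$U{\left(Z,C \right)} = 41 Z$ ($U{\left(Z,C \right)} = \left(3 \left(-4\right)^{2} - 7\right) \left(0 + Z\right) = \left(3 \cdot 16 - 7\right) Z = \left(48 - 7\right) Z = 41 Z$)
$295 \left(U{\left(22,-7 \right)} + 291\right) = 295 \left(41 \cdot 22 + 291\right) = 295 \left(902 + 291\right) = 295 \cdot 1193 = 351935$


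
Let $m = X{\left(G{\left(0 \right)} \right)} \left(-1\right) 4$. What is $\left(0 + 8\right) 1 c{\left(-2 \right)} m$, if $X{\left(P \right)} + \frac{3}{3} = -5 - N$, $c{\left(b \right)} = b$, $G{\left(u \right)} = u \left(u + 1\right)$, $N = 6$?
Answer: $-768$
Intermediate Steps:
$G{\left(u \right)} = u \left(1 + u\right)$
$X{\left(P \right)} = -12$ ($X{\left(P \right)} = -1 - 11 = -12$)
$m = 48$ ($m = \left(-12\right) \left(-1\right) 4 = 12 \cdot 4 = 48$)
$\left(0 + 8\right) 1 c{\left(-2 \right)} m = \left(0 + 8\right) 1 \left(-2\right) 48 = 8 \left(-2\right) 48 = \left(-16\right) 48 = -768$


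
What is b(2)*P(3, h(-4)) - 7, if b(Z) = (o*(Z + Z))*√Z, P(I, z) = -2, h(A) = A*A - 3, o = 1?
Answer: -7 - 8*√2 ≈ -18.314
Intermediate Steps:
h(A) = -3 + A² (h(A) = A² - 3 = -3 + A²)
b(Z) = 2*Z^(3/2) (b(Z) = (1*(Z + Z))*√Z = (1*(2*Z))*√Z = (2*Z)*√Z = 2*Z^(3/2))
b(2)*P(3, h(-4)) - 7 = (2*2^(3/2))*(-2) - 7 = (2*(2*√2))*(-2) - 7 = (4*√2)*(-2) - 7 = -8*√2 - 7 = -7 - 8*√2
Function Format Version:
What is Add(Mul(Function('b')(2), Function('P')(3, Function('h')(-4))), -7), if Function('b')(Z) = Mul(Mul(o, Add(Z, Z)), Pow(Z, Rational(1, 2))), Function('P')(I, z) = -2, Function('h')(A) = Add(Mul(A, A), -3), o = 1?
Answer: Add(-7, Mul(-8, Pow(2, Rational(1, 2)))) ≈ -18.314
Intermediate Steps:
Function('h')(A) = Add(-3, Pow(A, 2)) (Function('h')(A) = Add(Pow(A, 2), -3) = Add(-3, Pow(A, 2)))
Function('b')(Z) = Mul(2, Pow(Z, Rational(3, 2))) (Function('b')(Z) = Mul(Mul(1, Add(Z, Z)), Pow(Z, Rational(1, 2))) = Mul(Mul(1, Mul(2, Z)), Pow(Z, Rational(1, 2))) = Mul(Mul(2, Z), Pow(Z, Rational(1, 2))) = Mul(2, Pow(Z, Rational(3, 2))))
Add(Mul(Function('b')(2), Function('P')(3, Function('h')(-4))), -7) = Add(Mul(Mul(2, Pow(2, Rational(3, 2))), -2), -7) = Add(Mul(Mul(2, Mul(2, Pow(2, Rational(1, 2)))), -2), -7) = Add(Mul(Mul(4, Pow(2, Rational(1, 2))), -2), -7) = Add(Mul(-8, Pow(2, Rational(1, 2))), -7) = Add(-7, Mul(-8, Pow(2, Rational(1, 2))))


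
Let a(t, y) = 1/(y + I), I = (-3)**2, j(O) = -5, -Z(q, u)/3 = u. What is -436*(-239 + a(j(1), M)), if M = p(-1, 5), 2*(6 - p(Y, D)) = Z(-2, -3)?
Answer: 2187412/21 ≈ 1.0416e+5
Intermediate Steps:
Z(q, u) = -3*u
I = 9
p(Y, D) = 3/2 (p(Y, D) = 6 - (-3)*(-3)/2 = 6 - 1/2*9 = 6 - 9/2 = 3/2)
M = 3/2 ≈ 1.5000
a(t, y) = 1/(9 + y) (a(t, y) = 1/(y + 9) = 1/(9 + y))
-436*(-239 + a(j(1), M)) = -436*(-239 + 1/(9 + 3/2)) = -436*(-239 + 1/(21/2)) = -436*(-239 + 2/21) = -436*(-5017/21) = 2187412/21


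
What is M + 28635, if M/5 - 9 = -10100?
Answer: -21820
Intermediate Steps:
M = -50455 (M = 45 + 5*(-10100) = 45 - 50500 = -50455)
M + 28635 = -50455 + 28635 = -21820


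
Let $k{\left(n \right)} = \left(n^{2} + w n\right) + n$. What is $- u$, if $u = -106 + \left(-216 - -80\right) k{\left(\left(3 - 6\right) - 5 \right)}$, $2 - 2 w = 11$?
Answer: $12618$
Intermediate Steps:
$w = - \frac{9}{2}$ ($w = 1 - \frac{11}{2} = - \frac{9}{2} \approx -4.5$)
$k{\left(n \right)} = n^{2} - \frac{7 n}{2}$ ($k{\left(n \right)} = \left(n^{2} - \frac{9 n}{2}\right) + n = n^{2} - \frac{7 n}{2}$)
$u = -12618$ ($u = -106 + \left(-216 - -80\right) \frac{\left(\left(3 - 6\right) - 5\right) \left(-7 + 2 \left(\left(3 - 6\right) - 5\right)\right)}{2} = -106 + \left(-216 + 80\right) \frac{\left(-3 - 5\right) \left(-7 + 2 \left(-3 - 5\right)\right)}{2} = -106 - 136 \cdot \frac{1}{2} \left(-8\right) \left(-7 + 2 \left(-8\right)\right) = -106 - 136 \cdot \frac{1}{2} \left(-8\right) \left(-7 - 16\right) = -106 - 136 \cdot \frac{1}{2} \left(-8\right) \left(-23\right) = -106 - 12512 = -12618$)
$- u = \left(-1\right) \left(-12618\right) = 12618$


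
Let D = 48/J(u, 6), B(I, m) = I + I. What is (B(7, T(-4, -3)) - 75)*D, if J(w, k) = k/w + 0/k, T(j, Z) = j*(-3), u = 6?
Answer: -2928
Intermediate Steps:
T(j, Z) = -3*j
B(I, m) = 2*I
J(w, k) = k/w (J(w, k) = k/w + 0 = k/w)
D = 48 (D = 48/((6/6)) = 48/((6*(⅙))) = 48/1 = 48*1 = 48)
(B(7, T(-4, -3)) - 75)*D = (2*7 - 75)*48 = (14 - 75)*48 = -61*48 = -2928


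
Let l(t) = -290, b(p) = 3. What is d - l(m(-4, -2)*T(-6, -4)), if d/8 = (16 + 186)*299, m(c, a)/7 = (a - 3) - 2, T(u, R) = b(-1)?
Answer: 483474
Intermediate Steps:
T(u, R) = 3
m(c, a) = -35 + 7*a (m(c, a) = 7*((a - 3) - 2) = 7*((-3 + a) - 2) = 7*(-5 + a) = -35 + 7*a)
d = 483184 (d = 8*((16 + 186)*299) = 8*(202*299) = 8*60398 = 483184)
d - l(m(-4, -2)*T(-6, -4)) = 483184 - 1*(-290) = 483184 + 290 = 483474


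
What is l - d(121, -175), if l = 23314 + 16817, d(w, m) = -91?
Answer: 40222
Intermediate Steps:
l = 40131
l - d(121, -175) = 40131 - 1*(-91) = 40131 + 91 = 40222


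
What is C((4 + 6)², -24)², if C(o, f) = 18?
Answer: 324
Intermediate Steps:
C((4 + 6)², -24)² = 18² = 324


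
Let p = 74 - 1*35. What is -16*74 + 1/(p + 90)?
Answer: -152735/129 ≈ -1184.0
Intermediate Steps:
p = 39 (p = 74 - 35 = 39)
-16*74 + 1/(p + 90) = -16*74 + 1/(39 + 90) = -1184 + 1/129 = -152735/129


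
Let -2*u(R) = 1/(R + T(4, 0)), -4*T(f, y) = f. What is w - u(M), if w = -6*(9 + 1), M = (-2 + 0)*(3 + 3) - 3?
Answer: -1921/32 ≈ -60.031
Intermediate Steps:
M = -15 (M = -2*6 - 3 = -12 - 3 = -15)
T(f, y) = -f/4
w = -60 (w = -6*10 = -60)
u(R) = -1/(2*(-1 + R)) (u(R) = -1/(2*(R - ¼*4)) = -1/(2*(R - 1)) = -1/(2*(-1 + R)))
w - u(M) = -60 - (-1)/(-2 + 2*(-15)) = -60 - (-1)/(-2 - 30) = -60 - (-1)/(-32) = -60 - (-1)*(-1)/32 = -60 - 1*1/32 = -60 - 1/32 = -1921/32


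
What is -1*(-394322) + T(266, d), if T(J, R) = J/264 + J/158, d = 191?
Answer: 4112017879/10428 ≈ 3.9432e+5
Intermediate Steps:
T(J, R) = 211*J/20856 (T(J, R) = J*(1/264) + J*(1/158) = J/264 + J/158 = 211*J/20856)
-1*(-394322) + T(266, d) = -1*(-394322) + (211/20856)*266 = 394322 + 28063/10428 = 4112017879/10428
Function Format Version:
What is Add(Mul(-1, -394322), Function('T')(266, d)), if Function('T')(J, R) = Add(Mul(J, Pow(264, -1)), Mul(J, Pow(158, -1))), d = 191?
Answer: Rational(4112017879, 10428) ≈ 3.9432e+5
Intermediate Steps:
Function('T')(J, R) = Mul(Rational(211, 20856), J) (Function('T')(J, R) = Add(Mul(J, Rational(1, 264)), Mul(J, Rational(1, 158))) = Add(Mul(Rational(1, 264), J), Mul(Rational(1, 158), J)) = Mul(Rational(211, 20856), J))
Add(Mul(-1, -394322), Function('T')(266, d)) = Add(Mul(-1, -394322), Mul(Rational(211, 20856), 266)) = Add(394322, Rational(28063, 10428)) = Rational(4112017879, 10428)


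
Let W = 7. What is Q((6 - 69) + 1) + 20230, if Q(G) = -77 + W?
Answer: 20160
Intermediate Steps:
Q(G) = -70 (Q(G) = -77 + 7 = -70)
Q((6 - 69) + 1) + 20230 = -70 + 20230 = 20160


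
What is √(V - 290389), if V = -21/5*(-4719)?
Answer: I*√6764230/5 ≈ 520.16*I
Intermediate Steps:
V = 99099/5 (V = -21*⅕*(-4719) = -21/5*(-4719) = 99099/5 ≈ 19820.)
√(V - 290389) = √(99099/5 - 290389) = √(-1352846/5) = I*√6764230/5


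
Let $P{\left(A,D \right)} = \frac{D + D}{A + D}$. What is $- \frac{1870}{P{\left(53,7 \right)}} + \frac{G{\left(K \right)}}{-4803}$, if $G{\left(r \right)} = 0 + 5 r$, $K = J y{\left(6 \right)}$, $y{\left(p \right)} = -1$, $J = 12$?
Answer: $- \frac{89815960}{11207} \approx -8014.3$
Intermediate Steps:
$P{\left(A,D \right)} = \frac{2 D}{A + D}$
$K = -12$ ($K = 12 \left(-1\right) = -12$)
$G{\left(r \right)} = 5 r$
$- \frac{1870}{P{\left(53,7 \right)}} + \frac{G{\left(K \right)}}{-4803} = - \frac{1870}{2 \cdot 7 \frac{1}{53 + 7}} + \frac{5 \left(-12\right)}{-4803} = - \frac{1870}{2 \cdot 7 \cdot \frac{1}{60}} - - \frac{20}{1601} = - \frac{1870}{2 \cdot 7 \cdot \frac{1}{60}} + \frac{20}{1601} = - \frac{1870}{\frac{7}{30}} + \frac{20}{1601} = \left(-1870\right) \frac{30}{7} + \frac{20}{1601} = - \frac{56100}{7} + \frac{20}{1601} = - \frac{89815960}{11207}$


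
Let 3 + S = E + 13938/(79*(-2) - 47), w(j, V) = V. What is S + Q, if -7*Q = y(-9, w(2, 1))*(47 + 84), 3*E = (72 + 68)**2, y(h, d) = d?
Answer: 27739822/4305 ≈ 6443.6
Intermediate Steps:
E = 19600/3 (E = (72 + 68)**2/3 = (1/3)*140**2 = (1/3)*19600 = 19600/3 ≈ 6533.3)
S = 3974341/615 (S = -3 + (19600/3 + 13938/(79*(-2) - 47)) = -3 + (19600/3 + 13938/(-158 - 47)) = -3 + (19600/3 + 13938/(-205)) = -3 + (19600/3 + 13938*(-1/205)) = -3 + (19600/3 - 13938/205) = -3 + 3976186/615 = 3974341/615 ≈ 6462.3)
Q = -131/7 (Q = -(47 + 84)/7 = -131/7 ≈ -18.714)
S + Q = 3974341/615 - 131/7 = 27739822/4305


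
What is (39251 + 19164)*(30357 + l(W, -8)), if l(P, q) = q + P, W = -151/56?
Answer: 14181434585/8 ≈ 1.7727e+9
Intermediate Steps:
W = -151/56 (W = -151*1/56 = -151/56 ≈ -2.6964)
l(P, q) = P + q
(39251 + 19164)*(30357 + l(W, -8)) = (39251 + 19164)*(30357 + (-151/56 - 8)) = 58415*(30357 - 599/56) = 58415*(1699393/56) = 14181434585/8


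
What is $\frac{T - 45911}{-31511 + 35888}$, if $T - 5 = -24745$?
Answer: $- \frac{70651}{4377} \approx -16.141$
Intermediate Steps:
$T = -24740$ ($T = 5 - 24745 = -24740$)
$\frac{T - 45911}{-31511 + 35888} = \frac{-24740 - 45911}{-31511 + 35888} = - \frac{70651}{4377}$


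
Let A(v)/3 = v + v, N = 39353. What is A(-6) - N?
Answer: -39389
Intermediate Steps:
A(v) = 6*v (A(v) = 3*(v + v) = 3*(2*v) = 6*v)
A(-6) - N = 6*(-6) - 1*39353 = -36 - 39353 = -39389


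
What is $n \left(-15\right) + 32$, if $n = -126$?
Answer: $1922$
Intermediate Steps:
$n \left(-15\right) + 32 = \left(-126\right) \left(-15\right) + 32 = 1890 + 32 = 1922$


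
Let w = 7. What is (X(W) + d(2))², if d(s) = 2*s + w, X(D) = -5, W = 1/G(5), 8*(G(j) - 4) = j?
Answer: 36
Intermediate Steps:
G(j) = 4 + j/8
W = 8/37 (W = 1/(4 + (⅛)*5) = 1/(4 + 5/8) = 1/(37/8) = 8/37 ≈ 0.21622)
d(s) = 7 + 2*s (d(s) = 2*s + 7 = 7 + 2*s)
(X(W) + d(2))² = (-5 + (7 + 2*2))² = (-5 + (7 + 4))² = (-5 + 11)² = 6² = 36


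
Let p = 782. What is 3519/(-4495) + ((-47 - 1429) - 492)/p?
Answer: -5799009/1757545 ≈ -3.2995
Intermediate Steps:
3519/(-4495) + ((-47 - 1429) - 492)/p = 3519/(-4495) + ((-47 - 1429) - 492)/782 = 3519*(-1/4495) + (-1476 - 492)*(1/782) = -3519/4495 - 1968*1/782 = -3519/4495 - 984/391 = -5799009/1757545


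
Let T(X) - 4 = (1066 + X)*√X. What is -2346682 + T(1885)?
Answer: -2346678 + 2951*√1885 ≈ -2.2186e+6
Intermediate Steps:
T(X) = 4 + √X*(1066 + X) (T(X) = 4 + (1066 + X)*√X = 4 + √X*(1066 + X))
-2346682 + T(1885) = -2346682 + (4 + 1885^(3/2) + 1066*√1885) = -2346682 + (4 + 1885*√1885 + 1066*√1885) = -2346682 + (4 + 2951*√1885) = -2346678 + 2951*√1885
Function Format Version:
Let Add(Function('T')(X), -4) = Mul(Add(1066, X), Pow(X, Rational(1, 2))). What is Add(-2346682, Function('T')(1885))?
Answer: Add(-2346678, Mul(2951, Pow(1885, Rational(1, 2)))) ≈ -2.2186e+6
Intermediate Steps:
Function('T')(X) = Add(4, Mul(Pow(X, Rational(1, 2)), Add(1066, X))) (Function('T')(X) = Add(4, Mul(Add(1066, X), Pow(X, Rational(1, 2)))) = Add(4, Mul(Pow(X, Rational(1, 2)), Add(1066, X))))
Add(-2346682, Function('T')(1885)) = Add(-2346682, Add(4, Pow(1885, Rational(3, 2)), Mul(1066, Pow(1885, Rational(1, 2))))) = Add(-2346682, Add(4, Mul(1885, Pow(1885, Rational(1, 2))), Mul(1066, Pow(1885, Rational(1, 2))))) = Add(-2346682, Add(4, Mul(2951, Pow(1885, Rational(1, 2))))) = Add(-2346678, Mul(2951, Pow(1885, Rational(1, 2))))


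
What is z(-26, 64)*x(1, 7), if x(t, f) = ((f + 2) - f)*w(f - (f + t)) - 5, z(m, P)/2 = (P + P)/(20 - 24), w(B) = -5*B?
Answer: -320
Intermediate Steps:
z(m, P) = -P (z(m, P) = 2*((P + P)/(20 - 24)) = 2*((2*P)/(-4)) = 2*((2*P)*(-¼)) = 2*(-P/2) = -P)
x(t, f) = -5 + 10*t (x(t, f) = ((f + 2) - f)*(-5*(f - (f + t))) - 5 = ((2 + f) - f)*(-5*(f + (-f - t))) - 5 = 2*(-(-5)*t) - 5 = 2*(5*t) - 5 = 10*t - 5 = -5 + 10*t)
z(-26, 64)*x(1, 7) = (-1*64)*(-5 + 10*1) = -64*(-5 + 10) = -64*5 = -320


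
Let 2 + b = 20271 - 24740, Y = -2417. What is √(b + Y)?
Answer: 2*I*√1722 ≈ 82.994*I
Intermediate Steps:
b = -4471 (b = -2 + (20271 - 24740) = -2 - 4469 = -4471)
√(b + Y) = √(-4471 - 2417) = √(-6888) = 2*I*√1722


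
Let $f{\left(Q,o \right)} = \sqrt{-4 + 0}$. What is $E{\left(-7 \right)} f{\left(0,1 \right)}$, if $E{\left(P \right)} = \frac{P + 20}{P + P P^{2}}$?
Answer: $- \frac{13 i}{175} \approx - 0.074286 i$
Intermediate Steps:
$f{\left(Q,o \right)} = 2 i$ ($f{\left(Q,o \right)} = \sqrt{-4} = 2 i$)
$E{\left(P \right)} = \frac{20 + P}{P + P^{3}}$
$E{\left(-7 \right)} f{\left(0,1 \right)} = \frac{20 - 7}{-7 + \left(-7\right)^{3}} \cdot 2 i = \frac{1}{-7 - 343} \cdot 13 \cdot 2 i = \frac{1}{-350} \cdot 13 \cdot 2 i = \left(- \frac{1}{350}\right) 13 \cdot 2 i = - \frac{13 \cdot 2 i}{350} = - \frac{13 i}{175}$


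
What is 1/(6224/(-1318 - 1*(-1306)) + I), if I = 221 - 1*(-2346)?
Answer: 3/6145 ≈ 0.00048820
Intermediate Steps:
I = 2567 (I = 221 + 2346 = 2567)
1/(6224/(-1318 - 1*(-1306)) + I) = 1/(6224/(-1318 - 1*(-1306)) + 2567) = 1/(6224/(-1318 + 1306) + 2567) = 1/(6224/(-12) + 2567) = 1/(6224*(-1/12) + 2567) = 1/(-1556/3 + 2567) = 1/(6145/3) = 3/6145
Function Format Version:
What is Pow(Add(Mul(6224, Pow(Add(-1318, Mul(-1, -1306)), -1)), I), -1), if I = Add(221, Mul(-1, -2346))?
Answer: Rational(3, 6145) ≈ 0.00048820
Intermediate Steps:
I = 2567 (I = Add(221, 2346) = 2567)
Pow(Add(Mul(6224, Pow(Add(-1318, Mul(-1, -1306)), -1)), I), -1) = Pow(Add(Mul(6224, Pow(Add(-1318, Mul(-1, -1306)), -1)), 2567), -1) = Pow(Add(Mul(6224, Pow(Add(-1318, 1306), -1)), 2567), -1) = Pow(Add(Mul(6224, Pow(-12, -1)), 2567), -1) = Pow(Add(Mul(6224, Rational(-1, 12)), 2567), -1) = Pow(Add(Rational(-1556, 3), 2567), -1) = Pow(Rational(6145, 3), -1) = Rational(3, 6145)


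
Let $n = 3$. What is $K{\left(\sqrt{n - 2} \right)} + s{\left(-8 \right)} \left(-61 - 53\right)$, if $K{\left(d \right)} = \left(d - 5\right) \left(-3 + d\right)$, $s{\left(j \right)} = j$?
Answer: $920$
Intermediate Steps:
$K{\left(d \right)} = \left(-5 + d\right) \left(-3 + d\right)$ ($K{\left(d \right)} = \left(d - 5\right) \left(-3 + d\right) = \left(-5 + d\right) \left(-3 + d\right)$)
$K{\left(\sqrt{n - 2} \right)} + s{\left(-8 \right)} \left(-61 - 53\right) = \left(15 + \left(\sqrt{3 - 2}\right)^{2} - 8 \sqrt{3 - 2}\right) - 8 \left(-61 - 53\right) = \left(15 + \left(\sqrt{1}\right)^{2} - 8 \sqrt{1}\right) - 8 \left(-61 - 53\right) = \left(15 + 1^{2} - 8\right) - -912 = \left(15 + 1 - 8\right) + 912 = 8 + 912 = 920$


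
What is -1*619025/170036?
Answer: -619025/170036 ≈ -3.6406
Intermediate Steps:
-1*619025/170036 = -619025*1/170036 = -619025/170036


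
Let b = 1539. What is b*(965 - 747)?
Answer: 335502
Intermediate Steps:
b*(965 - 747) = 1539*(965 - 747) = 1539*218 = 335502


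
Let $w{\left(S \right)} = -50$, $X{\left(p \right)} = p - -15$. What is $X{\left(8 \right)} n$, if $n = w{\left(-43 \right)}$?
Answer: $-1150$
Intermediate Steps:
$X{\left(p \right)} = 15 + p$ ($X{\left(p \right)} = p + 15 = 15 + p$)
$n = -50$
$X{\left(8 \right)} n = \left(15 + 8\right) \left(-50\right) = 23 \left(-50\right) = -1150$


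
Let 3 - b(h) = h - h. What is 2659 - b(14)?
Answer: 2656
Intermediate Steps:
b(h) = 3 (b(h) = 3 - (h - h) = 3 - 1*0 = 3 + 0 = 3)
2659 - b(14) = 2659 - 1*3 = 2659 - 3 = 2656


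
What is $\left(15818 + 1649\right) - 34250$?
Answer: $-16783$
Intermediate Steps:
$\left(15818 + 1649\right) - 34250 = 17467 - 34250 = -16783$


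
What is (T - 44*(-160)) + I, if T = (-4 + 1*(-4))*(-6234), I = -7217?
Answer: 49695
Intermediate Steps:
T = 49872 (T = (-4 - 4)*(-6234) = -8*(-6234) = 49872)
(T - 44*(-160)) + I = (49872 - 44*(-160)) - 7217 = (49872 + 7040) - 7217 = 56912 - 7217 = 49695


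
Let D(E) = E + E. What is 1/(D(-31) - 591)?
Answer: -1/653 ≈ -0.0015314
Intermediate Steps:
D(E) = 2*E
1/(D(-31) - 591) = 1/(2*(-31) - 591) = 1/(-62 - 591) = 1/(-653) = -1/653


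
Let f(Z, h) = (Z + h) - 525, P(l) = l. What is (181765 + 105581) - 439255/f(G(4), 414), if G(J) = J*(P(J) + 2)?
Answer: 25438357/87 ≈ 2.9240e+5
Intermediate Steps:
G(J) = J*(2 + J) (G(J) = J*(J + 2) = J*(2 + J))
f(Z, h) = -525 + Z + h
(181765 + 105581) - 439255/f(G(4), 414) = (181765 + 105581) - 439255/(-525 + 4*(2 + 4) + 414) = 287346 - 439255/(-525 + 4*6 + 414) = 287346 - 439255/(-525 + 24 + 414) = 287346 - 439255/(-87) = 287346 - 439255*(-1/87) = 287346 + 439255/87 = 25438357/87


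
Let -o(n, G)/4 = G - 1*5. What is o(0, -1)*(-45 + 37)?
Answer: -192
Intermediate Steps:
o(n, G) = 20 - 4*G (o(n, G) = -4*(G - 1*5) = -4*(G - 5) = -4*(-5 + G) = 20 - 4*G)
o(0, -1)*(-45 + 37) = (20 - 4*(-1))*(-45 + 37) = (20 + 4)*(-8) = 24*(-8) = -192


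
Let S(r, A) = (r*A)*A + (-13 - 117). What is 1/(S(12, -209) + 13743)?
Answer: 1/537785 ≈ 1.8595e-6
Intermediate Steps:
S(r, A) = -130 + r*A² (S(r, A) = (A*r)*A - 130 = r*A² - 130 = -130 + r*A²)
1/(S(12, -209) + 13743) = 1/((-130 + 12*(-209)²) + 13743) = 1/((-130 + 12*43681) + 13743) = 1/((-130 + 524172) + 13743) = 1/(524042 + 13743) = 1/537785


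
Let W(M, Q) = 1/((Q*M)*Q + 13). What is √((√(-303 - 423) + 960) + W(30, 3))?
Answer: √(76885723 + 880979*I*√6)/283 ≈ 30.987 + 0.43477*I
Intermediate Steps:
W(M, Q) = 1/(13 + M*Q²) (W(M, Q) = 1/((M*Q)*Q + 13) = 1/(M*Q² + 13) = 1/(13 + M*Q²))
√((√(-303 - 423) + 960) + W(30, 3)) = √((√(-303 - 423) + 960) + 1/(13 + 30*3²)) = √((√(-726) + 960) + 1/(13 + 30*9)) = √((11*I*√6 + 960) + 1/(13 + 270)) = √((960 + 11*I*√6) + 1/283) = √(271681/283 + 11*I*√6)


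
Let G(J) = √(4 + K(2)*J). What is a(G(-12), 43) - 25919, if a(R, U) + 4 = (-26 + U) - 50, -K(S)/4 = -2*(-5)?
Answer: -25956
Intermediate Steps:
K(S) = -40 (K(S) = -(-8)*(-5) = -4*10 = -40)
G(J) = √(4 - 40*J)
a(R, U) = -80 + U (a(R, U) = -4 + ((-26 + U) - 50) = -4 + (-76 + U) = -80 + U)
a(G(-12), 43) - 25919 = (-80 + 43) - 25919 = -37 - 25919 = -25956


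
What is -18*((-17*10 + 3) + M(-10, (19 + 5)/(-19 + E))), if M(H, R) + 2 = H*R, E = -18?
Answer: 108234/37 ≈ 2925.2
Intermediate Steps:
M(H, R) = -2 + H*R
-18*((-17*10 + 3) + M(-10, (19 + 5)/(-19 + E))) = -18*((-17*10 + 3) + (-2 - 10*(19 + 5)/(-19 - 18))) = -18*((-170 + 3) + (-2 - 240/(-37))) = -18*(-167 + (-2 - 240*(-1)/37)) = -18*(-167 + (-2 - 10*(-24/37))) = -18*(-167 + (-2 + 240/37)) = -18*(-167 + 166/37) = -18*(-6013/37) = 108234/37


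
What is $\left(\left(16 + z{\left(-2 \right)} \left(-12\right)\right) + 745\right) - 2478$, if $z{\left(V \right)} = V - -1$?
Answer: $-1705$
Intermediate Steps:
$z{\left(V \right)} = 1 + V$ ($z{\left(V \right)} = V + 1 = 1 + V$)
$\left(\left(16 + z{\left(-2 \right)} \left(-12\right)\right) + 745\right) - 2478 = \left(\left(16 + \left(1 - 2\right) \left(-12\right)\right) + 745\right) - 2478 = \left(\left(16 - -12\right) + 745\right) - 2478 = \left(\left(16 + 12\right) + 745\right) - 2478 = \left(28 + 745\right) - 2478 = 773 - 2478 = -1705$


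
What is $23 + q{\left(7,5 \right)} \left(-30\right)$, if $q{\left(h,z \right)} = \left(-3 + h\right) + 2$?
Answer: $-157$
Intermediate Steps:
$q{\left(h,z \right)} = -1 + h$
$23 + q{\left(7,5 \right)} \left(-30\right) = 23 + \left(-1 + 7\right) \left(-30\right) = 23 + 6 \left(-30\right) = 23 - 180 = -157$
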